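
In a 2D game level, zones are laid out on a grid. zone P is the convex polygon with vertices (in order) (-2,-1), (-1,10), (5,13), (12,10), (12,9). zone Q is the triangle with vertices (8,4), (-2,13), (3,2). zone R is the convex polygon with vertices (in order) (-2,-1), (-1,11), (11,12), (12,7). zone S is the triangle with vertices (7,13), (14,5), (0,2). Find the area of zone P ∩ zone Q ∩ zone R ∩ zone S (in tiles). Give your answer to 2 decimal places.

The intersection is the polygon with vertices (3.143,2.674), (2.734,2.586), (1.75,4.75), (3.723,7.85), (6.673,5.195).
By the shoelace formula its area is 13.10.

13.10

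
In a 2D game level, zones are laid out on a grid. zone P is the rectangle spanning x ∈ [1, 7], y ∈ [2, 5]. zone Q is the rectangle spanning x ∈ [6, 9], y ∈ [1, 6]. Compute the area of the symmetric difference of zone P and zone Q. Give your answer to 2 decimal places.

|zone P∩zone Q|: x∈[6,7], y∈[2,5] → 1·3 = 3.
|zone P △ zone Q| = |zone P| + |zone Q| − 2·|zone P∩zone Q| = 18 + 15 − 6 = 27.00.

27.00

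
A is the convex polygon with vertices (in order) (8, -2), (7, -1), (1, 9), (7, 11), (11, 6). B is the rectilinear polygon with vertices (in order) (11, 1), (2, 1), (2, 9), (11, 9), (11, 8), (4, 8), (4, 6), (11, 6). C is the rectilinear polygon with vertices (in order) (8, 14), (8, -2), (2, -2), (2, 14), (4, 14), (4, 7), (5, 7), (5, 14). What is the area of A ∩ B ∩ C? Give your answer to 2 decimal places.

26.97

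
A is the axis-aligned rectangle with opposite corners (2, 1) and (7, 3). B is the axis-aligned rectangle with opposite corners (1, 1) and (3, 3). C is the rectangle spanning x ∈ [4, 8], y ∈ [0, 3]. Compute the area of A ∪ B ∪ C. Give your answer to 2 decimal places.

By inclusion–exclusion:
Individual areas: |A| = 10, |B| = 4, |C| = 12.
|A∩B|: x∈[2,3], y∈[1,3] → 1·2 = 2.
|A∩C|: x∈[4,7], y∈[1,3] → 3·2 = 6.
|B∩C| = 0 (no overlap).
|A∩B∩C| = 0.
|A ∪ B ∪ C| = 26 − 8 + 0 = 18.00.

18.00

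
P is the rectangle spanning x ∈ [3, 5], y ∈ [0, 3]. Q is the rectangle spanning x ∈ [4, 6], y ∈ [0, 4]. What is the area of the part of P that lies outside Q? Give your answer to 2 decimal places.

|P∩Q|: x∈[4,5], y∈[0,3] → 1·3 = 3.
|P| = 6.
|P ∖ Q| = |P| − |P∩Q| = 6 − 3 = 3.00.

3.00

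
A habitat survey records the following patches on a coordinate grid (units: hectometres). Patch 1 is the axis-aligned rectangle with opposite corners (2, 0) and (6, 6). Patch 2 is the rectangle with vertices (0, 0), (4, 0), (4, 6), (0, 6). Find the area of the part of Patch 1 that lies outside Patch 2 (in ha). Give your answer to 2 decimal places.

12.00

|Patch 1∩Patch 2|: x∈[2,4], y∈[0,6] → 2·6 = 12.
|Patch 1| = 24.
|Patch 1 ∖ Patch 2| = |Patch 1| − |Patch 1∩Patch 2| = 24 − 12 = 12.00.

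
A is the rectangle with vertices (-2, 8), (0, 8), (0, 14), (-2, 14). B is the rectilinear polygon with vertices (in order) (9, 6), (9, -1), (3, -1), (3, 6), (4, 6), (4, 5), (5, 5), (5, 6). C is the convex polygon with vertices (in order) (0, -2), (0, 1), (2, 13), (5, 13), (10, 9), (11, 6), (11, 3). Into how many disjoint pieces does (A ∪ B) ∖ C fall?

2

(A ∪ B) ∖ C splits into 2 disjoint pieces (area 12, area 10.3636).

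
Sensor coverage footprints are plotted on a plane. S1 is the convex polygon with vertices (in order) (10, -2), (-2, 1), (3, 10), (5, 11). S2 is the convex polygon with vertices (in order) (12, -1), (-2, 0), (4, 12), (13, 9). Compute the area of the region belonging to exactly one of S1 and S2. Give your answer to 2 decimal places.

67.85

|S1| = 77, |S2| = 133.5, |S1∩S2| = 71.3234.
|S1 △ S2| = |S1| + |S2| − 2·|S1∩S2| = 77 + 133.5 − 142.6467 = 67.85.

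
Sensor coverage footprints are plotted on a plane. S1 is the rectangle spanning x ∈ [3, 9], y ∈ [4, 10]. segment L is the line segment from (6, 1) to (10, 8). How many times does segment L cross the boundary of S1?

The segment meets the boundary at (9,6.25), (7.714,4).

2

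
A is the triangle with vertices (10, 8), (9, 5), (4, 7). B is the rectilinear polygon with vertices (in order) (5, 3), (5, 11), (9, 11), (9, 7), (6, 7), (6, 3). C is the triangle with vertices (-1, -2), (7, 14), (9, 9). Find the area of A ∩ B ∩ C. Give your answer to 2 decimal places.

1.51

The intersection is the polygon with vertices (5,7.167), (7.75,7.625), (7.182,7), (6,7), (6,6.2), (5,6.6).
By the shoelace formula its area is 1.51.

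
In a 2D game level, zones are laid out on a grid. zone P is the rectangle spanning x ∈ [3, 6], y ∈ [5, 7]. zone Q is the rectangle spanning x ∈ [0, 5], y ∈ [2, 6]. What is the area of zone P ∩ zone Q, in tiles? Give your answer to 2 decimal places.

|zone P∩zone Q|: x∈[3,5], y∈[5,6] → 2·1 = 2.

2.00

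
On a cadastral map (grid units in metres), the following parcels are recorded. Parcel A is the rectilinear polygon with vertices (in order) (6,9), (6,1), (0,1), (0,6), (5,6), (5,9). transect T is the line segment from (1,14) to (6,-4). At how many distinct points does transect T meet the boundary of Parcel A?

The segment meets the boundary at (4.611,1), (3.222,6).

2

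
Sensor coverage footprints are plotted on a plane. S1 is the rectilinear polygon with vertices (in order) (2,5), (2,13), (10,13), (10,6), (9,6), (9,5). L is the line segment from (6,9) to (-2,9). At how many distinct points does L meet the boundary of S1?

The segment meets the boundary at (2,9).

1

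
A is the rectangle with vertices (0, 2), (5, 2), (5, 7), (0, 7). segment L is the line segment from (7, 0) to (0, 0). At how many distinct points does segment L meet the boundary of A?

0

The segment lies entirely outside A and never meets its boundary.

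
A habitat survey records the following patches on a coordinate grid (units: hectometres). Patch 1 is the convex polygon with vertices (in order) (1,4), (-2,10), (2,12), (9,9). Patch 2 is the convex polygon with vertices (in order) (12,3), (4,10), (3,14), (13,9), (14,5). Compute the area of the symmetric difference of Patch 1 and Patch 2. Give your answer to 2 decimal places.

|Patch 1| = 44.5, |Patch 2| = 50, |Patch 1∩Patch 2| = 7.6806.
|Patch 1 △ Patch 2| = |Patch 1| + |Patch 2| − 2·|Patch 1∩Patch 2| = 44.5 + 50 − 15.3612 = 79.14.

79.14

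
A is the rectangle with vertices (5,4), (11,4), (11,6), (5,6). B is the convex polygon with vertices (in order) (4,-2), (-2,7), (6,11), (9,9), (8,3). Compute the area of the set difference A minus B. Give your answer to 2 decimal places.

|A| = 12, |A∩B| = 6.6667.
|A ∖ B| = |A| − |A∩B| = 12 − 6.6667 = 5.33.

5.33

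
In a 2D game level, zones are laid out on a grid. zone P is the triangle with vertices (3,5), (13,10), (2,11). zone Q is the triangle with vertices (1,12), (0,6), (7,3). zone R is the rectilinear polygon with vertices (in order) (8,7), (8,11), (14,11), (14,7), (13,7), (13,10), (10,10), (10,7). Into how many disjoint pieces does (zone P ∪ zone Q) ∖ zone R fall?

2

(zone P ∪ zone Q) ∖ zone R splits into 2 disjoint pieces (area 41.8359, area 2.25).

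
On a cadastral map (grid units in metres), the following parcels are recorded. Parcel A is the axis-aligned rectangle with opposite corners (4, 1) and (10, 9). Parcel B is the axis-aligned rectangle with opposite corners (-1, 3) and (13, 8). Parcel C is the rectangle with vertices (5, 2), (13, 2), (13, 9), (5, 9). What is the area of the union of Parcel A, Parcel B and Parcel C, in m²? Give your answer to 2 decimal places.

By inclusion–exclusion:
Individual areas: |Parcel A| = 48, |Parcel B| = 70, |Parcel C| = 56.
|Parcel A∩Parcel B|: x∈[4,10], y∈[3,8] → 6·5 = 30.
|Parcel A∩Parcel C|: x∈[5,10], y∈[2,9] → 5·7 = 35.
|Parcel B∩Parcel C|: x∈[5,13], y∈[3,8] → 8·5 = 40.
|Parcel A∩Parcel B∩Parcel C| = 25.
|Parcel A ∪ Parcel B ∪ Parcel C| = 174 − 105 + 25 = 94.00.

94.00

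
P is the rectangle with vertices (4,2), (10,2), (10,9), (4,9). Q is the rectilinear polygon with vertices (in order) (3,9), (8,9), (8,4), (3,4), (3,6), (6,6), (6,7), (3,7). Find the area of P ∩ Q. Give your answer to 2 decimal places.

The intersection is the polygon with vertices (8,9), (8,4), (4,4), (4,6), (6,6), (6,7), (4,7), (4,9).
By the shoelace formula its area is 18.00.

18.00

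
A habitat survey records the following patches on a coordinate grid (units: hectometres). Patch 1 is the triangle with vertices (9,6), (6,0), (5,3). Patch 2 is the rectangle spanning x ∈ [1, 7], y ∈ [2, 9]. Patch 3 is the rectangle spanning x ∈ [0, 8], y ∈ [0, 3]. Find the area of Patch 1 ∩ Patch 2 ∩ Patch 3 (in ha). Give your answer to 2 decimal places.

The intersection is the polygon with vertices (7,2), (5.333,2), (5,3), (7,3).
By the shoelace formula its area is 1.83.

1.83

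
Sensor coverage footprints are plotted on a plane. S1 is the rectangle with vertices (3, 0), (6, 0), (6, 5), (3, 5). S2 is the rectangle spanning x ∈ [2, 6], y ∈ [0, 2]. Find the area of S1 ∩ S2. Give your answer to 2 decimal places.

|S1∩S2|: x∈[3,6], y∈[0,2] → 3·2 = 6.

6.00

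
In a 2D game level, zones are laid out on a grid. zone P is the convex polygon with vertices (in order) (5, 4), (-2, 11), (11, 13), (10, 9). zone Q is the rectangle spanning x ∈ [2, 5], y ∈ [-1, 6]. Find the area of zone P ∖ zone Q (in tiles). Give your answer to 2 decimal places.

|zone P| = 60, |zone P∩zone Q| = 2.
|zone P ∖ zone Q| = |zone P| − |zone P∩zone Q| = 60 − 2 = 58.00.

58.00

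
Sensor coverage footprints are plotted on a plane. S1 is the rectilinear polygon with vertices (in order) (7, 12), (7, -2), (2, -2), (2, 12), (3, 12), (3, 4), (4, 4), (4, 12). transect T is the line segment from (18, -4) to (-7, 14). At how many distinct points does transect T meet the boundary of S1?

The segment meets the boundary at (2,7.52), (3,6.8), (4,6.08), (7,3.92).

4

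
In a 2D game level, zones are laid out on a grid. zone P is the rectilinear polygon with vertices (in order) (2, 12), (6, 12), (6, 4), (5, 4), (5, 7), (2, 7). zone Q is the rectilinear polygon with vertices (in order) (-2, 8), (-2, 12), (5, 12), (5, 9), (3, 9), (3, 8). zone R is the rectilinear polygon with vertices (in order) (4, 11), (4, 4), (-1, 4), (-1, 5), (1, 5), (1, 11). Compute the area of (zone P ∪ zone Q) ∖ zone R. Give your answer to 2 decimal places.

28.00

|zone P ∪ zone Q| = 39.
|(zone P ∪ zone Q) ∩ zone R| = 11.
|(zone P ∪ zone Q) ∖ zone R| = 39 − 11 = 28.00.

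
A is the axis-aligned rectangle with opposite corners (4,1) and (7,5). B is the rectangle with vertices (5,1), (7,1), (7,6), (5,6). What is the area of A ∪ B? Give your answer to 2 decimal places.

By inclusion–exclusion:
Individual areas: |A| = 12, |B| = 10.
|A∩B|: x∈[5,7], y∈[1,5] → 2·4 = 8.
|A ∪ B| = 22 − 8 = 14.00.

14.00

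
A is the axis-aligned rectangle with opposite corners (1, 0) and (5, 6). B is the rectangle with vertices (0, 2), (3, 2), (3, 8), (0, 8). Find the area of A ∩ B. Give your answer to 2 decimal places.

|A∩B|: x∈[1,3], y∈[2,6] → 2·4 = 8.

8.00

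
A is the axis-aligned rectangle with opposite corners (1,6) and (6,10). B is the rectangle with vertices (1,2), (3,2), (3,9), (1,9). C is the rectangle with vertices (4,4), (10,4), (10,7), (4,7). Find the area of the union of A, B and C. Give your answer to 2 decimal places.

By inclusion–exclusion:
Individual areas: |A| = 20, |B| = 14, |C| = 18.
|A∩B|: x∈[1,3], y∈[6,9] → 2·3 = 6.
|A∩C|: x∈[4,6], y∈[6,7] → 2·1 = 2.
|B∩C| = 0 (no overlap).
|A∩B∩C| = 0.
|A ∪ B ∪ C| = 52 − 8 + 0 = 44.00.

44.00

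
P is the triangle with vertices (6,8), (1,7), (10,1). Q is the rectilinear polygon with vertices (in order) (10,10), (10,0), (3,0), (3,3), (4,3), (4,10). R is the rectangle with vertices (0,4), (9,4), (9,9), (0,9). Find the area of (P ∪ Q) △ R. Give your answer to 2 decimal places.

54.10

|P ∪ Q| = 66.9.
|(P ∪ Q) ∩ R| = 28.9.
|(P ∪ Q) △ R| = 66.9 + 45 − 57.8 = 54.10.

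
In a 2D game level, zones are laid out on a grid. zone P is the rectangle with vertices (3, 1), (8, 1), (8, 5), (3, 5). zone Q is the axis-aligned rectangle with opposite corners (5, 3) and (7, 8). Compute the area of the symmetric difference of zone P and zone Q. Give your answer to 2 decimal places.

22.00

|zone P∩zone Q|: x∈[5,7], y∈[3,5] → 2·2 = 4.
|zone P △ zone Q| = |zone P| + |zone Q| − 2·|zone P∩zone Q| = 20 + 10 − 8 = 22.00.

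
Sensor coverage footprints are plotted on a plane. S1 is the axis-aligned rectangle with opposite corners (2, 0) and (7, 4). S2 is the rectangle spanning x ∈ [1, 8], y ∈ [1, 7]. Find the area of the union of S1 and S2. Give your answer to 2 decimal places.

47.00

By inclusion–exclusion:
Individual areas: |S1| = 20, |S2| = 42.
|S1∩S2|: x∈[2,7], y∈[1,4] → 5·3 = 15.
|S1 ∪ S2| = 62 − 15 = 47.00.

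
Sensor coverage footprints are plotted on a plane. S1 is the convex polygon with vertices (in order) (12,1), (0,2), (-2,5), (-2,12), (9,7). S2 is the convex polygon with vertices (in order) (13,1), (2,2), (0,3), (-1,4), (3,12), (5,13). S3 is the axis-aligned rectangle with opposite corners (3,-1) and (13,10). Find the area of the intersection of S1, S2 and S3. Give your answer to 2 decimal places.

48.68

The intersection is the polygon with vertices (11.952,1.095), (3,1.909), (3,9.727), (9,7).
By the shoelace formula its area is 48.68.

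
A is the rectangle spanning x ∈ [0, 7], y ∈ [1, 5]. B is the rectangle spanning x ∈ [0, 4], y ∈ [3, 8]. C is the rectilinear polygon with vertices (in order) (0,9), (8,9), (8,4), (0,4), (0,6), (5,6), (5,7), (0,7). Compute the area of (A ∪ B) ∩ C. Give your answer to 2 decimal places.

15.00

|A ∪ B| = 40.
|(A ∪ B) ∩ C| = 15.00.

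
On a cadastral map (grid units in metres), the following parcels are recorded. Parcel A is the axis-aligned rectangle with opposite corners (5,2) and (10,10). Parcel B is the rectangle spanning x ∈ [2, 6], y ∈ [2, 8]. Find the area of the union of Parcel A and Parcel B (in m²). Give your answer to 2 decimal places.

58.00

By inclusion–exclusion:
Individual areas: |Parcel A| = 40, |Parcel B| = 24.
|Parcel A∩Parcel B|: x∈[5,6], y∈[2,8] → 1·6 = 6.
|Parcel A ∪ Parcel B| = 64 − 6 = 58.00.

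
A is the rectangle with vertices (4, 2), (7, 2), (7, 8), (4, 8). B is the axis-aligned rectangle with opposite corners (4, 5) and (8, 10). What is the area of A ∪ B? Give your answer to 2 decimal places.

29.00

By inclusion–exclusion:
Individual areas: |A| = 18, |B| = 20.
|A∩B|: x∈[4,7], y∈[5,8] → 3·3 = 9.
|A ∪ B| = 38 − 9 = 29.00.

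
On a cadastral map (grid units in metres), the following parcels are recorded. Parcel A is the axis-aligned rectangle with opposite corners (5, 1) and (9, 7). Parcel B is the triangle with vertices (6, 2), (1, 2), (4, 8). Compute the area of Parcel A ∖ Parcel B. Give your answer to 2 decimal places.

22.50

|Parcel A| = 24, |Parcel A∩Parcel B| = 1.5.
|Parcel A ∖ Parcel B| = |Parcel A| − |Parcel A∩Parcel B| = 24 − 1.5 = 22.50.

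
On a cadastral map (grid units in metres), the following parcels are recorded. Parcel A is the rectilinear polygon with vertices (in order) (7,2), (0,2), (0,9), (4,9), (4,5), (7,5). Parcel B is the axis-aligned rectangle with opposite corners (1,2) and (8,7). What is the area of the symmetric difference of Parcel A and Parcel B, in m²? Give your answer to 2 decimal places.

24.00

|Parcel A| = 37, |Parcel B| = 35, |Parcel A∩Parcel B| = 24.
|Parcel A △ Parcel B| = |Parcel A| + |Parcel B| − 2·|Parcel A∩Parcel B| = 37 + 35 − 48 = 24.00.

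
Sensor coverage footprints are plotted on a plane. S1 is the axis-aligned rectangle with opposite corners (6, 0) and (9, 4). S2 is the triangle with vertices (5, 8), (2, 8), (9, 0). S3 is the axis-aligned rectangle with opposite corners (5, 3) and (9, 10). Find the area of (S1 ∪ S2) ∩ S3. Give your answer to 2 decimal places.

7.00

The region (S1 ∪ S2) ∩ S3 is the polygon with vertices (9,3), (6,3), (6,3.429), (5,4.571), (5,8), (7,4), (9,4).
By the shoelace formula its area is 7.00.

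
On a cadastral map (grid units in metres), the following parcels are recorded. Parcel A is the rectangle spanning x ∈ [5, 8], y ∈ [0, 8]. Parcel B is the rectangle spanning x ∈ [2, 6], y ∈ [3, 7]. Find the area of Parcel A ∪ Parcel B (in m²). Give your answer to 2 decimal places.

36.00

By inclusion–exclusion:
Individual areas: |Parcel A| = 24, |Parcel B| = 16.
|Parcel A∩Parcel B|: x∈[5,6], y∈[3,7] → 1·4 = 4.
|Parcel A ∪ Parcel B| = 40 − 4 = 36.00.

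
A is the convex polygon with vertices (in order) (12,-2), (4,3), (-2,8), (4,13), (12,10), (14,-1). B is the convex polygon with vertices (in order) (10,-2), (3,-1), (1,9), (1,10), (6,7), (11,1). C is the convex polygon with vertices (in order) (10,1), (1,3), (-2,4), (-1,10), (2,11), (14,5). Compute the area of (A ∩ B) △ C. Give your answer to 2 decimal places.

|A ∩ B| = 41.8145.
|(A ∩ B) ∩ C| = 36.4555.
|(A ∩ B) △ C| = 41.8145 + 94 − 72.9111 = 62.90.

62.90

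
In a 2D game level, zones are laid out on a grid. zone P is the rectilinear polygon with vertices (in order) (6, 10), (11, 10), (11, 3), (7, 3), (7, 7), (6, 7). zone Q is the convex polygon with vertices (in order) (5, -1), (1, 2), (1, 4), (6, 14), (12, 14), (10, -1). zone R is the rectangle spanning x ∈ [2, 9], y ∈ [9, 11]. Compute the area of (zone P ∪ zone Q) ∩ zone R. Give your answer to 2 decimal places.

The region (zone P ∪ zone Q) ∩ zone R is the polygon with vertices (4.5,11), (9,11), (9,9), (3.5,9).
By the shoelace formula its area is 10.00.

10.00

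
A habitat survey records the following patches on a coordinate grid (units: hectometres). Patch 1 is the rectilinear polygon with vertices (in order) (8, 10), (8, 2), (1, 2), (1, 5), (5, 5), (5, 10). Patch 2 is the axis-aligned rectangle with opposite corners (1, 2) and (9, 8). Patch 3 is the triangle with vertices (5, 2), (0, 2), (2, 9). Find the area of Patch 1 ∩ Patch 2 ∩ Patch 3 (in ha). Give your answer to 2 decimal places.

10.07

The intersection is the polygon with vertices (1,2), (1,5), (3.714,5), (5,2).
By the shoelace formula its area is 10.07.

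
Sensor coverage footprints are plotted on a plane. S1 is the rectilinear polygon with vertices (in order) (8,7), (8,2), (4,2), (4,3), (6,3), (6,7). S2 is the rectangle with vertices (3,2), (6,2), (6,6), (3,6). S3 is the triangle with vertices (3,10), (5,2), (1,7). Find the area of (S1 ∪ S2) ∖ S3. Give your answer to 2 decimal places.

18.50

|S1 ∪ S2| = 22.
|(S1 ∪ S2) ∩ S3| = 3.5.
|(S1 ∪ S2) ∖ S3| = 22 − 3.5 = 18.50.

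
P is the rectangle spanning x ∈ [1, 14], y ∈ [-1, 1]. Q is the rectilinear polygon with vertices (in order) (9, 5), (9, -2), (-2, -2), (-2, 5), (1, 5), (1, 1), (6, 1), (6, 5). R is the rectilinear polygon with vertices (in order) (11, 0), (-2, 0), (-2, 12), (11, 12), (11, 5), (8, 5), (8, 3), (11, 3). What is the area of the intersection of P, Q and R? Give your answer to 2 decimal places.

8.00

The intersection is the polygon with vertices (9,0), (1,0), (1,1), (6,1), (9,1).
By the shoelace formula its area is 8.00.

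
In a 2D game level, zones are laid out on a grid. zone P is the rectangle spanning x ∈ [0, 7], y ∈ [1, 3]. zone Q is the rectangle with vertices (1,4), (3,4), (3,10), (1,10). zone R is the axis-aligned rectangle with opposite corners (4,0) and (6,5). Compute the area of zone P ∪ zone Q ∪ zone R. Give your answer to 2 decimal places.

32.00

By inclusion–exclusion:
Individual areas: |zone P| = 14, |zone Q| = 12, |zone R| = 10.
|zone P∩zone Q| = 0 (no overlap).
|zone P∩zone R|: x∈[4,6], y∈[1,3] → 2·2 = 4.
|zone Q∩zone R| = 0 (no overlap).
|zone P∩zone Q∩zone R| = 0.
|zone P ∪ zone Q ∪ zone R| = 36 − 4 + 0 = 32.00.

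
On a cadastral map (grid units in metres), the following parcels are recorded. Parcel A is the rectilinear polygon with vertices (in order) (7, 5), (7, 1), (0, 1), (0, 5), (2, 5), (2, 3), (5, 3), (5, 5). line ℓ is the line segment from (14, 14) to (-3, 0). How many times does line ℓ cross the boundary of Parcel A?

The segment meets the boundary at (0,2.471), (2,4.118).

2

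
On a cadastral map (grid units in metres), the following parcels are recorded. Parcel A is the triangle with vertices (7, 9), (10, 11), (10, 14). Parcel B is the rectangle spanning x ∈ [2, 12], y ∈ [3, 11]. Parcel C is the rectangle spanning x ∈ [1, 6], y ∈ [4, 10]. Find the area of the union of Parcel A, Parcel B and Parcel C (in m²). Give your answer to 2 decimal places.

By inclusion–exclusion:
Individual areas: |Parcel A| = 4.5, |Parcel B| = 80, |Parcel C| = 30.
|Parcel A∩Parcel B| = 1.8.
|Parcel A∩Parcel C| = 0.
|Parcel B∩Parcel C|: x∈[2,6], y∈[4,10] → 4·6 = 24.
|Parcel A∩Parcel B∩Parcel C| = 0.
|Parcel A ∪ Parcel B ∪ Parcel C| = 114.5 − 25.8 + 0 = 88.70.

88.70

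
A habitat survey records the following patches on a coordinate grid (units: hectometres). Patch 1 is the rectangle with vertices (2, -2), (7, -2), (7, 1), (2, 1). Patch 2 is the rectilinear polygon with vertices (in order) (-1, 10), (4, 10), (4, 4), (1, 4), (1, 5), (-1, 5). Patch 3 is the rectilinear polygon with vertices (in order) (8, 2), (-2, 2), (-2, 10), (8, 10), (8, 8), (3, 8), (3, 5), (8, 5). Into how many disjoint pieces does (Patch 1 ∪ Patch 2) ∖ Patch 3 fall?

2

(Patch 1 ∪ Patch 2) ∖ Patch 3 splits into 2 disjoint pieces (area 15, area 3).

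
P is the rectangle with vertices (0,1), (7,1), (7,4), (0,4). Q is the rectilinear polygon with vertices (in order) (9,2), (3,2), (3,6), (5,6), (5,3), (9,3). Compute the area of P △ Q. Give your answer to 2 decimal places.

21.00

|P| = 21, |Q| = 12, |P∩Q| = 6.
|P △ Q| = |P| + |Q| − 2·|P∩Q| = 21 + 12 − 12 = 21.00.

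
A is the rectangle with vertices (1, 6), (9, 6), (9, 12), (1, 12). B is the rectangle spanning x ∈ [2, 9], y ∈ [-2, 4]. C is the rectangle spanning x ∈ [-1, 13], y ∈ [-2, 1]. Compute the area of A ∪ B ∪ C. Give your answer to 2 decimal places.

111.00

By inclusion–exclusion:
Individual areas: |A| = 48, |B| = 42, |C| = 42.
|A∩B| = 0 (no overlap).
|A∩C| = 0 (no overlap).
|B∩C|: x∈[2,9], y∈[-2,1] → 7·3 = 21.
|A∩B∩C| = 0.
|A ∪ B ∪ C| = 132 − 21 + 0 = 111.00.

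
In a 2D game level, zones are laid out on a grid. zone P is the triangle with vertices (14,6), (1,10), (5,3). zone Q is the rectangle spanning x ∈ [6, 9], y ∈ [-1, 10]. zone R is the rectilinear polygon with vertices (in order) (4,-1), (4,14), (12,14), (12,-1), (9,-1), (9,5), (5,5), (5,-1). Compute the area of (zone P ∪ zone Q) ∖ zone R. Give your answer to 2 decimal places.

|zone P ∪ zone Q| = 58.
|(zone P ∪ zone Q) ∩ zone R| = 30.3942.
|(zone P ∪ zone Q) ∖ zone R| = 58 − 30.3942 = 27.61.

27.61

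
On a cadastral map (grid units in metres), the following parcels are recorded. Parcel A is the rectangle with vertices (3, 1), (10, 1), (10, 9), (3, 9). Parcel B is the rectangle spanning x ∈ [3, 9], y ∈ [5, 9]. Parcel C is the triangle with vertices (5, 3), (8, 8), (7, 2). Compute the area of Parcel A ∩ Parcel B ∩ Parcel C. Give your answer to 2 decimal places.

1.95

The intersection is the polygon with vertices (6.2,5), (8,8), (7.5,5).
By the shoelace formula its area is 1.95.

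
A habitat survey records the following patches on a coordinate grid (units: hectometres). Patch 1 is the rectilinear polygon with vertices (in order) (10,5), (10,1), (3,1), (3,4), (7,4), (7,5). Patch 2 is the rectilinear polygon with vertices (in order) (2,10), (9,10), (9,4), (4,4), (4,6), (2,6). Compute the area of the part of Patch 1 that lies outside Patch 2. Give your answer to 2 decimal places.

22.00

|Patch 1| = 24, |Patch 1∩Patch 2| = 2.
|Patch 1 ∖ Patch 2| = |Patch 1| − |Patch 1∩Patch 2| = 24 − 2 = 22.00.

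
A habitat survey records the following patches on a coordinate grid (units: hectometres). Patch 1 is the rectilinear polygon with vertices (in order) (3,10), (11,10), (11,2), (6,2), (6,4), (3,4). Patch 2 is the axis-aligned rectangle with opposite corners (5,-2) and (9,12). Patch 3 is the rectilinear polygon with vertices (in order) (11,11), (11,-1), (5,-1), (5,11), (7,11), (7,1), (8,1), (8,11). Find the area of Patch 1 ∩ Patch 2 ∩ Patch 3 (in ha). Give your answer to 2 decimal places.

22.00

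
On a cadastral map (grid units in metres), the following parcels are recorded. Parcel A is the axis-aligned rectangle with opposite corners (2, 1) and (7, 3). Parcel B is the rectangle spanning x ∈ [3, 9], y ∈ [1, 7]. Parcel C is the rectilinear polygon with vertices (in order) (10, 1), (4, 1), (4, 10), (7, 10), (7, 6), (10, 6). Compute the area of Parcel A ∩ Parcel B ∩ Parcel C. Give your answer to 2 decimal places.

The intersection is the polygon with vertices (7,1), (4,1), (4,3), (7,3).
By the shoelace formula its area is 6.00.

6.00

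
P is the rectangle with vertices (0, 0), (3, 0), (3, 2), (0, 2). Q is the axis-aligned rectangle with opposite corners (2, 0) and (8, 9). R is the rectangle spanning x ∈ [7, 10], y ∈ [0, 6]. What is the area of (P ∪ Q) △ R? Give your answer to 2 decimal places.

|P ∪ Q| = 58.
|(P ∪ Q) ∩ R| = 6.
|(P ∪ Q) △ R| = 58 + 18 − 12 = 64.00.

64.00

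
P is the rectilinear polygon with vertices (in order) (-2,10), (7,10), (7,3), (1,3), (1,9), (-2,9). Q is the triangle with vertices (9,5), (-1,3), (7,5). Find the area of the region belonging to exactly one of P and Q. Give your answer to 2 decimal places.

44.00

|P| = 45, |Q| = 2, |P∩Q| = 1.5.
|P △ Q| = |P| + |Q| − 2·|P∩Q| = 45 + 2 − 3 = 44.00.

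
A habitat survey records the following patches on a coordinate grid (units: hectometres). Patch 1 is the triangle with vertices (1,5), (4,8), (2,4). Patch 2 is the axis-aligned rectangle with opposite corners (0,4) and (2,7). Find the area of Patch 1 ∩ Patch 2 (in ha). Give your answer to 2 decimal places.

The intersection is the polygon with vertices (2,6), (2,4), (1,5).
By the shoelace formula its area is 1.00.

1.00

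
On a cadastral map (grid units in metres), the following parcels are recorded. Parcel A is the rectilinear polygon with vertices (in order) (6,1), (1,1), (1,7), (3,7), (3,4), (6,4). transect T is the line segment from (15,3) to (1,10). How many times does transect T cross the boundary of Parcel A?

0

The segment lies entirely outside Parcel A and never meets its boundary.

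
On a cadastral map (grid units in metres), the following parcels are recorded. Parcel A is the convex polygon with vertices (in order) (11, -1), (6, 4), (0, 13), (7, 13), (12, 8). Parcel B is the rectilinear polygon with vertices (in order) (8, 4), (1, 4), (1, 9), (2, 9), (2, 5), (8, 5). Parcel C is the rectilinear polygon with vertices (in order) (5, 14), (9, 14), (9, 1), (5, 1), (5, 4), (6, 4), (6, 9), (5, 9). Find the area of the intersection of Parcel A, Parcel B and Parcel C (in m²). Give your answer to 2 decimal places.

2.00

The intersection is the polygon with vertices (8,5), (8,4), (6,4), (6,5).
By the shoelace formula its area is 2.00.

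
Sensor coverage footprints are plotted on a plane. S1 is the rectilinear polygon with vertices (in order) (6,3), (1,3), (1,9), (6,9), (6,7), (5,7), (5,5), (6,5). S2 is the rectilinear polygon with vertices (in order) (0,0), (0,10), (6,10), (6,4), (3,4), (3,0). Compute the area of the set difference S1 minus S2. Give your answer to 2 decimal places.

|S1| = 28, |S1∩S2| = 25.
|S1 ∖ S2| = |S1| − |S1∩S2| = 28 − 25 = 3.00.

3.00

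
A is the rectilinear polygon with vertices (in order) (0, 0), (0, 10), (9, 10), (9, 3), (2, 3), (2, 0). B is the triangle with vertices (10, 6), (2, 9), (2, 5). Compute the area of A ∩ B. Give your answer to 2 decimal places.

The intersection is the polygon with vertices (9,5.875), (2,5), (2,9), (9,6.375).
By the shoelace formula its area is 15.75.

15.75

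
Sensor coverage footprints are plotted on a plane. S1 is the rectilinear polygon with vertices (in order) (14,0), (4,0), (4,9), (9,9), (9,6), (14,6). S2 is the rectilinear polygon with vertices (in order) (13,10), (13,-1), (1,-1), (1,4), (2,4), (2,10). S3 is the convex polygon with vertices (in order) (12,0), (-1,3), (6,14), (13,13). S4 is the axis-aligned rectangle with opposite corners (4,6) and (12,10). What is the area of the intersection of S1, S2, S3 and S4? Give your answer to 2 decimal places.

15.00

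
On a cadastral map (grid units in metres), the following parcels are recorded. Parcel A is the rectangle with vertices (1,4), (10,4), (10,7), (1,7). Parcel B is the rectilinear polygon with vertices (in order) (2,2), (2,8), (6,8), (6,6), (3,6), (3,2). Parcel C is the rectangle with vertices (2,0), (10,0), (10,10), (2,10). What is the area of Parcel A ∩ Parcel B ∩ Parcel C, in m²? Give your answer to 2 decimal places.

6.00

The intersection is the polygon with vertices (6,6), (3,6), (3,4), (2,4), (2,7), (6,7).
By the shoelace formula its area is 6.00.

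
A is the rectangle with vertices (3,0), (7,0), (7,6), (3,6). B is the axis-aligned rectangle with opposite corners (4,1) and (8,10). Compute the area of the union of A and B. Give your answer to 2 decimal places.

45.00

By inclusion–exclusion:
Individual areas: |A| = 24, |B| = 36.
|A∩B|: x∈[4,7], y∈[1,6] → 3·5 = 15.
|A ∪ B| = 60 − 15 = 45.00.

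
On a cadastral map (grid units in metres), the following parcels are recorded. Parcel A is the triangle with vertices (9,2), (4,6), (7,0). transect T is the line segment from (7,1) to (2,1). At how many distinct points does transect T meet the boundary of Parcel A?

1

The segment meets the boundary at (6.5,1).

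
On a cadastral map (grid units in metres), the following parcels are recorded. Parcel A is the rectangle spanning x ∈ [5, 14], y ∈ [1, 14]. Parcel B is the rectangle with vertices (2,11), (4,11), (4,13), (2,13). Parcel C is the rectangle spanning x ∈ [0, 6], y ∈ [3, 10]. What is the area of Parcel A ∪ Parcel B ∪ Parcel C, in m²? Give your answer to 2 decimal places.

By inclusion–exclusion:
Individual areas: |Parcel A| = 117, |Parcel B| = 4, |Parcel C| = 42.
|Parcel A∩Parcel B| = 0 (no overlap).
|Parcel A∩Parcel C|: x∈[5,6], y∈[3,10] → 1·7 = 7.
|Parcel B∩Parcel C| = 0 (no overlap).
|Parcel A∩Parcel B∩Parcel C| = 0.
|Parcel A ∪ Parcel B ∪ Parcel C| = 163 − 7 + 0 = 156.00.

156.00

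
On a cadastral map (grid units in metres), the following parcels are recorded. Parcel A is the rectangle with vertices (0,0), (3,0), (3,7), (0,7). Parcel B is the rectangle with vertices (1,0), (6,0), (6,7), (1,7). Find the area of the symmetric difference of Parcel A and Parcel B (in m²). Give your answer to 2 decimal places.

28.00

|Parcel A∩Parcel B|: x∈[1,3], y∈[0,7] → 2·7 = 14.
|Parcel A △ Parcel B| = |Parcel A| + |Parcel B| − 2·|Parcel A∩Parcel B| = 21 + 35 − 28 = 28.00.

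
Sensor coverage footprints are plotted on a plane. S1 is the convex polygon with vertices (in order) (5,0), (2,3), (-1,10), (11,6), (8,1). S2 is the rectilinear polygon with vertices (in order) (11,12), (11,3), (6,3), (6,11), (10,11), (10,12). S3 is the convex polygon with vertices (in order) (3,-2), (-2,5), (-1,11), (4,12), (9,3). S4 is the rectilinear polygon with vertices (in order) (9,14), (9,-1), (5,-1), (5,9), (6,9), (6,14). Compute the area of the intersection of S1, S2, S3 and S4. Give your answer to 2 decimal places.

The intersection is the polygon with vertices (6,7.667), (6.5,7.5), (9,3), (6,3).
By the shoelace formula its area is 7.92.

7.92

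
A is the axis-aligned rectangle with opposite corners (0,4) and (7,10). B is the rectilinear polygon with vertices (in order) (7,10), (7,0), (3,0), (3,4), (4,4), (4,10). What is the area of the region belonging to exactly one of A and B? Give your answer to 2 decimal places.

40.00

|A| = 42, |B| = 34, |A∩B| = 18.
|A △ B| = |A| + |B| − 2·|A∩B| = 42 + 34 − 36 = 40.00.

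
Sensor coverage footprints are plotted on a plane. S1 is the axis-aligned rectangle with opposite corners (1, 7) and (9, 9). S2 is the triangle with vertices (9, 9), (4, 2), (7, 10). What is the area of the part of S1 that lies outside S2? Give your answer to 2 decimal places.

|S1| = 16, |S1∩S2| = 4.0714.
|S1 ∖ S2| = |S1| − |S1∩S2| = 16 − 4.0714 = 11.93.

11.93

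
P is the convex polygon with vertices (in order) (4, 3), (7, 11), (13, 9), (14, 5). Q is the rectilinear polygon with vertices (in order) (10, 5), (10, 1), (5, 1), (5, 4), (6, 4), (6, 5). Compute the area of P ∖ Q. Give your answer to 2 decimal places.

|P| = 48, |P∩Q| = 5.5.
|P ∖ Q| = |P| − |P∩Q| = 48 − 5.5 = 42.50.

42.50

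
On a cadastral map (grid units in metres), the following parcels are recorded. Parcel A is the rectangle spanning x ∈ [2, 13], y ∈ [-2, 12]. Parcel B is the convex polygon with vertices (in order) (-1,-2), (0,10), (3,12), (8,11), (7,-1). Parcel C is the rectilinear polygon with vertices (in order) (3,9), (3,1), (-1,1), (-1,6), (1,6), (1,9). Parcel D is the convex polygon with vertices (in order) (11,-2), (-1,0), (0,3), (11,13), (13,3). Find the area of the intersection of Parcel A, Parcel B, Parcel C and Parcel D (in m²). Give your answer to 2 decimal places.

The intersection is the polygon with vertices (3,1), (2,1), (2,4.818), (3,5.727).
By the shoelace formula its area is 4.27.

4.27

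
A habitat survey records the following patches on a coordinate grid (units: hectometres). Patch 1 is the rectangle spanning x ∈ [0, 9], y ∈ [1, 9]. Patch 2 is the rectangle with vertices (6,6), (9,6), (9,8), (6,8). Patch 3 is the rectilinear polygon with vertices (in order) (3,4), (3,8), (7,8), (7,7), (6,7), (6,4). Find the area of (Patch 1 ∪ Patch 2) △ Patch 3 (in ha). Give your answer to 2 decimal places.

59.00

|Patch 1 ∪ Patch 2| = 72.
|(Patch 1 ∪ Patch 2) ∩ Patch 3| = 13.
|(Patch 1 ∪ Patch 2) △ Patch 3| = 72 + 13 − 26 = 59.00.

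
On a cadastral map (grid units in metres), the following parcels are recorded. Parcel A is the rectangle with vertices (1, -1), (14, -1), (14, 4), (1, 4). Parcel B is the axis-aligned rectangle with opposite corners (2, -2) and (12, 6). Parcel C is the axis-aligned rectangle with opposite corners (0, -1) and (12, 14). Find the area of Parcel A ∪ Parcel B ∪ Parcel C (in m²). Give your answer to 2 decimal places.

200.00

By inclusion–exclusion:
Individual areas: |Parcel A| = 65, |Parcel B| = 80, |Parcel C| = 180.
|Parcel A∩Parcel B|: x∈[2,12], y∈[-1,4] → 10·5 = 50.
|Parcel A∩Parcel C|: x∈[1,12], y∈[-1,4] → 11·5 = 55.
|Parcel B∩Parcel C|: x∈[2,12], y∈[-1,6] → 10·7 = 70.
|Parcel A∩Parcel B∩Parcel C| = 50.
|Parcel A ∪ Parcel B ∪ Parcel C| = 325 − 175 + 50 = 200.00.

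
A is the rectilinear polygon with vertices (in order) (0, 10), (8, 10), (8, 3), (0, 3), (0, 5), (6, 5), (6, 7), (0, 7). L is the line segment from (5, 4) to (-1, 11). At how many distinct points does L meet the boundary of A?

The segment meets the boundary at (0,9.833), (2.429,7), (4.143,5).

3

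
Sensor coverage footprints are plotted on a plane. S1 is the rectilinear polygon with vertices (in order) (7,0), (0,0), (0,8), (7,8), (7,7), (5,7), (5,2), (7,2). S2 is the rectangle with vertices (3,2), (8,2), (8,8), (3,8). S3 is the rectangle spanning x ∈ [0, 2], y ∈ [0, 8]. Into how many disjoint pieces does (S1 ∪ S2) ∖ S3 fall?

1

(S1 ∪ S2) ∖ S3 is a single connected region.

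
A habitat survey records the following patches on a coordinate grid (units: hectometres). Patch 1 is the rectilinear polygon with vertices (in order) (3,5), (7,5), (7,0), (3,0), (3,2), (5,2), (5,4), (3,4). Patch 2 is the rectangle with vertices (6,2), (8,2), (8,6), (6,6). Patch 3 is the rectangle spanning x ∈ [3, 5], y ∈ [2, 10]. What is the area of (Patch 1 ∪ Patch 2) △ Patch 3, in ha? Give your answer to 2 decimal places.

33.00

|Patch 1 ∪ Patch 2| = 21.
|(Patch 1 ∪ Patch 2) ∩ Patch 3| = 2.
|(Patch 1 ∪ Patch 2) △ Patch 3| = 21 + 16 − 4 = 33.00.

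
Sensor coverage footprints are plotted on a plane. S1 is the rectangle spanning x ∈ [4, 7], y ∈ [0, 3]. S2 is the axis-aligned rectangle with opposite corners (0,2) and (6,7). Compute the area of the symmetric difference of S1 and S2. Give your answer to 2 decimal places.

35.00

|S1∩S2|: x∈[4,6], y∈[2,3] → 2·1 = 2.
|S1 △ S2| = |S1| + |S2| − 2·|S1∩S2| = 9 + 30 − 4 = 35.00.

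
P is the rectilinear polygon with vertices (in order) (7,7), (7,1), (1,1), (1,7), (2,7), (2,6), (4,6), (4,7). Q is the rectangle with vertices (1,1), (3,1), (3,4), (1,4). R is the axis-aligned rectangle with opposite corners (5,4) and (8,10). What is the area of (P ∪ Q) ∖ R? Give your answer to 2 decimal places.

|P ∪ Q| = 34.
|(P ∪ Q) ∩ R| = 6.
|(P ∪ Q) ∖ R| = 34 − 6 = 28.00.

28.00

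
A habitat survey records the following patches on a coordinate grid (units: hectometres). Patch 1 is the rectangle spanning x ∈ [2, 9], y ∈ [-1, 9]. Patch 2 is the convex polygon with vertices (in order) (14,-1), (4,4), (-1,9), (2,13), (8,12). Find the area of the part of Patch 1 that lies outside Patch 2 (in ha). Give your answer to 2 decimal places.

30.75

|Patch 1| = 70, |Patch 1∩Patch 2| = 39.25.
|Patch 1 ∖ Patch 2| = |Patch 1| − |Patch 1∩Patch 2| = 70 − 39.25 = 30.75.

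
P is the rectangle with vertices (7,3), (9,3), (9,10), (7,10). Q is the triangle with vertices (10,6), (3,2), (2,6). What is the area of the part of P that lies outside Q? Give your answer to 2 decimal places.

|P| = 14, |P∩Q| = 2.2857.
|P ∖ Q| = |P| − |P∩Q| = 14 − 2.2857 = 11.71.

11.71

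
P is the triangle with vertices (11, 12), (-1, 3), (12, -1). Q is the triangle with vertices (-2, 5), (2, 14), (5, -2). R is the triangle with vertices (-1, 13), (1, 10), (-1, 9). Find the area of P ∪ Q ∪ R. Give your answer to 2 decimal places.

119.36

By inclusion–exclusion:
Individual areas: |P| = 82.5, |Q| = 45.5, |R| = 4.
|P∩Q| = 12.1737.
|P∩R| = 0.
|Q∩R| = 0.4667.
|P∩Q∩R| = 0.
|P ∪ Q ∪ R| = 132 − 12.6404 + 0 = 119.36.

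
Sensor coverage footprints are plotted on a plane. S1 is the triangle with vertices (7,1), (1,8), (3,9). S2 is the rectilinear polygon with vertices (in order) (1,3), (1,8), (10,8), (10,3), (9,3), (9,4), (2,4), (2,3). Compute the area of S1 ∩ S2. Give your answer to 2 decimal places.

7.14

The intersection is the polygon with vertices (1,8), (3.5,8), (5.5,4), (4.429,4).
By the shoelace formula its area is 7.14.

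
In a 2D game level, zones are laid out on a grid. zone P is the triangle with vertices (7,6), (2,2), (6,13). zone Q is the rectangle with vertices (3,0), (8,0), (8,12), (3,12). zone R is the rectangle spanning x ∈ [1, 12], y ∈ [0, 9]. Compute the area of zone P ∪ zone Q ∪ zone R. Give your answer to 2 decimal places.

114.25

By inclusion–exclusion:
Individual areas: |zone P| = 19.5, |zone Q| = 60, |zone R| = 99.
|zone P∩zone Q| = 18.2718.
|zone P∩zone R| = 15.4481.
|zone Q∩zone R|: x∈[3,8], y∈[0,9] → 5·9 = 45.
|zone P∩zone Q∩zone R| = 14.4731.
|zone P ∪ zone Q ∪ zone R| = 178.5 − 78.7198 + 14.4731 = 114.25.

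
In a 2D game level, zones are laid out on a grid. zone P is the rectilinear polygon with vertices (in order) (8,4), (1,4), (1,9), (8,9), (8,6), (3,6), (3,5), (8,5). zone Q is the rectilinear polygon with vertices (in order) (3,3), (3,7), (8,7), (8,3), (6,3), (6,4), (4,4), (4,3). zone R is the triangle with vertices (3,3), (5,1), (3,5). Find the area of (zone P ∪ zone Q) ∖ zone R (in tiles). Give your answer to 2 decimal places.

|zone P ∪ zone Q| = 38.
|(zone P ∪ zone Q) ∩ zone R| = 1.
|(zone P ∪ zone Q) ∖ zone R| = 38 − 1 = 37.00.

37.00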